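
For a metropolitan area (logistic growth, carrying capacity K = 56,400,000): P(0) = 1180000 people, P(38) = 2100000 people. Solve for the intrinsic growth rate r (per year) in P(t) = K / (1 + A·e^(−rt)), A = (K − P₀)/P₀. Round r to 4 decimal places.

r ≈ 0.0156 per year

A = (56400000 − 1180000)/1180000 = 46.79661
2100000 = 56400000/(1 + 46.79661·e^(−r·38)) → e^(−38r) = (26.85714 − 1)/46.79661 = 0.552543
r = −ln(0.552543)/38 = 0.59322/38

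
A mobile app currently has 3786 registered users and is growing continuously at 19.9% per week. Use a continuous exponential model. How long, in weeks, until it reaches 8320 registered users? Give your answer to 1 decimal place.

t ≈ 4.0 weeks

8320 = 3786 · e^(0.199·t)
t = ln(8320/3786) / 0.199 = ln(2.19757) / 0.199 = 0.78735 / 0.199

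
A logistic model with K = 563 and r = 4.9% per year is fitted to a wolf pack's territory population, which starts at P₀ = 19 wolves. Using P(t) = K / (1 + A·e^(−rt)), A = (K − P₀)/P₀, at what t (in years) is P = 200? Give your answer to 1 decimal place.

t ≈ 56.3 years

A = (563 − 19)/19 = 28.63158
200 = 563/(1 + 28.63158·e^(−0.049t)) → 1 + 28.63158·e^(−0.049t) = 2.815
e^(−0.049t) = 0.063392 → t = ln(15.77497)/0.049 = 2.75842/0.049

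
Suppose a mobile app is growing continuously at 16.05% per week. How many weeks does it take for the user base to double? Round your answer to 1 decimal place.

doubling time ≈ 4.3 weeks

doubling time = ln(2) / |r| = 0.69315 / 0.1605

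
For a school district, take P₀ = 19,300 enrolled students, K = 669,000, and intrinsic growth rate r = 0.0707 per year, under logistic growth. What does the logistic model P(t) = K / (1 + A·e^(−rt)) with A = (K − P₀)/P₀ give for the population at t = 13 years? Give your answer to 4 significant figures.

A = (669000 − 19300)/19300 = 33.66321
P(13) = 669000 / (1 + 33.66321·e^(−0.0707·13)) = 669000 / (1 + 33.66321·0.398878)
= 669000 / 14.42751 ≈ 46369.75

≈ 46,370 enrolled students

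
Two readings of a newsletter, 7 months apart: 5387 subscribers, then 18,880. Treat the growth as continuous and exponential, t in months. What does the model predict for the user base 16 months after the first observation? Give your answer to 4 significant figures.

r = ln(18880/5387) / 7 ≈ 0.179159 per month
P(16) = 5387 · e^(0.179159·16) = 5387 · 17.57623 ≈ 94683.16

≈ 94,680 subscribers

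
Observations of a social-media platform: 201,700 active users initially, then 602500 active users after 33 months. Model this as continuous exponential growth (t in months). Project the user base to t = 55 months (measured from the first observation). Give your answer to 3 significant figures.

≈ 1,250,000 active users

r = ln(602500/201700) / 33 ≈ 0.033161 per month
P(55) = 201700 · e^(0.033161·55) = 201700 · 6.19563 ≈ 1249657.94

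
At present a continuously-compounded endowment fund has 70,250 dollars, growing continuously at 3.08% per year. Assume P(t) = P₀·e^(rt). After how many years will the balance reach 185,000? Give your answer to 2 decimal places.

t ≈ 31.44 years

185000 = 70250 · e^(0.0308·t)
t = ln(185000/70250) / 0.0308 = ln(2.63345) / 0.0308 = 0.9683 / 0.0308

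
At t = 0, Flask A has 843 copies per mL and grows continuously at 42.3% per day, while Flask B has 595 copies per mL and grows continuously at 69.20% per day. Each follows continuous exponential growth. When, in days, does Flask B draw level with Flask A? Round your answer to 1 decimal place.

843·e^(0.423t) = 595·e^(0.692t)
843/595 = e^((0.692 − 0.423)t) → ln(1.41681) = 0.269·t
t = 0.34841 / 0.269

t ≈ 1.3 days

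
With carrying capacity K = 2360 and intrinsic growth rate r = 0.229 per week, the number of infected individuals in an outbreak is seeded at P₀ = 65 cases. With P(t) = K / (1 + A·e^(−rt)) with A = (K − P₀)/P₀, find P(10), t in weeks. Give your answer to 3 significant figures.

A = (2360 − 65)/65 = 35.30769
P(10) = 2360 / (1 + 35.30769·e^(−0.229·10)) = 2360 / (1 + 35.30769·0.101266)
= 2360 / 4.57549 ≈ 515.79

≈ 516 cases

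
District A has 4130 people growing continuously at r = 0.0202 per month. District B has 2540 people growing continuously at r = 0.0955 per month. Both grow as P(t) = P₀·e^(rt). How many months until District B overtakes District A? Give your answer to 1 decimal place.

4130·e^(0.0202t) = 2540·e^(0.0955t)
4130/2540 = e^((0.0955 − 0.0202)t) → ln(1.62598) = 0.0753·t
t = 0.48611 / 0.0753

t ≈ 6.5 months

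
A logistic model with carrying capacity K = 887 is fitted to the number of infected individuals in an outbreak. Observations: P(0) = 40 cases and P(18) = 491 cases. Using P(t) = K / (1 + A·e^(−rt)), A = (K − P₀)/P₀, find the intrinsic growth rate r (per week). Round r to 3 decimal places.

A = (887 − 40)/40 = 21.175
491 = 887/(1 + 21.175·e^(−r·18)) → e^(−18r) = (1.80652 − 1)/21.175 = 0.038088
r = −ln(0.038088)/18 = 3.26785/18

r ≈ 0.182 per week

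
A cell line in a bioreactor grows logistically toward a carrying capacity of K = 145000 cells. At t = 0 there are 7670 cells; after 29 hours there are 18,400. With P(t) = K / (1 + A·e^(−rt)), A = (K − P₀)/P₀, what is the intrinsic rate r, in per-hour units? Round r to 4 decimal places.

A = (145000 − 7670)/7670 = 17.90482
18400 = 145000/(1 + 17.90482·e^(−r·29)) → e^(−29r) = (7.88043 − 1)/17.90482 = 0.384278
r = −ln(0.384278)/29 = 0.95639/29

r ≈ 0.0330 per hour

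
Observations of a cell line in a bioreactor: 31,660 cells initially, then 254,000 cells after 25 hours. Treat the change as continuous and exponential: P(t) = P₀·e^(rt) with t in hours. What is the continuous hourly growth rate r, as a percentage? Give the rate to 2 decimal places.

r ≈ 8.33% per hour

254000 = 31660 · e^(r·25)
e^(25r) = 254000/31660 = 8.02274
r = ln(8.02274) / 25 = 2.08228 / 25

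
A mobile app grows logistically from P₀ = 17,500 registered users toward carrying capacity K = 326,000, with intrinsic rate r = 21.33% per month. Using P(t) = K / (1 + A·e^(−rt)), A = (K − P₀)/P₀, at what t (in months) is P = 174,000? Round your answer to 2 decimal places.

t ≈ 14.09 months

A = (326000 − 17500)/17500 = 17.62857
174000 = 326000/(1 + 17.62857·e^(−0.2133t)) → 1 + 17.62857·e^(−0.2133t) = 1.87356
e^(−0.2133t) = 0.049554 → t = ln(20.18008)/0.2133 = 3.0047/0.2133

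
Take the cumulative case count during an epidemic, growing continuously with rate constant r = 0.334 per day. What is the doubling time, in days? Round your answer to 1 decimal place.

doubling time ≈ 2.1 days

doubling time = ln(2) / |r| = 0.69315 / 0.334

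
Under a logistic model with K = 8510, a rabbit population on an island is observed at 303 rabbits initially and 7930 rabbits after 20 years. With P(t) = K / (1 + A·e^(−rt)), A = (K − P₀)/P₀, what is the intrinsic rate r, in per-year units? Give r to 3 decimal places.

r ≈ 0.296 per year

A = (8510 − 303)/303 = 27.08581
7930 = 8510/(1 + 27.08581·e^(−r·20)) → e^(−20r) = (1.07314 − 1)/27.08581 = 0.0027
r = −ln(0.0027)/20 = 5.91439/20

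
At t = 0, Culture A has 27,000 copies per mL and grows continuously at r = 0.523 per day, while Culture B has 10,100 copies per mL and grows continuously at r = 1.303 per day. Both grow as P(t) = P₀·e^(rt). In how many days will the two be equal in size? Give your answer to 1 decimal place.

t ≈ 1.3 days

27000·e^(0.523t) = 10100·e^(1.303t)
27000/10100 = e^((1.303 − 0.523)t) → ln(2.67327) = 0.78·t
t = 0.9833 / 0.78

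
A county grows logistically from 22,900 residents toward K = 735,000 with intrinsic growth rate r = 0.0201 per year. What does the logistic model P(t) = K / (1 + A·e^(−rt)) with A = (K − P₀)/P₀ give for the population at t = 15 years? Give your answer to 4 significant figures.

A = (735000 − 22900)/22900 = 31.09607
P(15) = 735000 / (1 + 31.09607·e^(−0.0201·15)) = 735000 / (1 + 31.09607·0.739708)
= 735000 / 24.00201 ≈ 30622.44

≈ 30,620 residents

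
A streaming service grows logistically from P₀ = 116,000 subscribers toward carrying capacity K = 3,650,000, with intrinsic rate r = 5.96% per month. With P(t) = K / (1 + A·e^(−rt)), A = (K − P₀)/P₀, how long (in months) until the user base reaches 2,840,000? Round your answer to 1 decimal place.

t ≈ 78.4 months

A = (3650000 − 116000)/116000 = 30.46552
2840000 = 3650000/(1 + 30.46552·e^(−0.0596t)) → 1 + 30.46552·e^(−0.0596t) = 1.28521
e^(−0.0596t) = 0.009362 → t = ln(106.81737)/0.0596 = 4.67112/0.0596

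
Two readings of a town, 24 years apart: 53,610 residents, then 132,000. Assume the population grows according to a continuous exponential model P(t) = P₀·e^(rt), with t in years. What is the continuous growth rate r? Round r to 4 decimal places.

132000 = 53610 · e^(r·24)
e^(24r) = 132000/53610 = 2.46223
r = ln(2.46223) / 24 = 0.90107 / 24

r ≈ 0.0375 per year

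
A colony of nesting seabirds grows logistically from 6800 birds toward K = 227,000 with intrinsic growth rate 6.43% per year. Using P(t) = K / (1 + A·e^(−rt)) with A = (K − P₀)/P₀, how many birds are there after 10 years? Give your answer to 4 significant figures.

≈ 12,590 birds

A = (227000 − 6800)/6800 = 32.38235
P(10) = 227000 / (1 + 32.38235·e^(−0.0643·10)) = 227000 / (1 + 32.38235·0.525713)
= 227000 / 18.02382 ≈ 12594.44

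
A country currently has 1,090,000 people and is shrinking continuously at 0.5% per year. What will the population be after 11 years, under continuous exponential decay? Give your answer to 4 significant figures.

≈ 1,032,000 people

P(11) = 1090000 · e^(-0.005·11) = 1090000 · e^(-0.055)
= 1090000 · 0.94649 ≈ 1031668.81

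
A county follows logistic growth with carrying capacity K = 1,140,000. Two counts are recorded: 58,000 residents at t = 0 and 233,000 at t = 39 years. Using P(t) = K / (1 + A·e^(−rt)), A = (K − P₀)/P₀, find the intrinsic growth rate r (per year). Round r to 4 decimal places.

A = (1140000 − 58000)/58000 = 18.65517
233000 = 1140000/(1 + 18.65517·e^(−r·39)) → e^(−39r) = (4.8927 − 1)/18.65517 = 0.208666
r = −ln(0.208666)/39 = 1.56702/39

r ≈ 0.0402 per year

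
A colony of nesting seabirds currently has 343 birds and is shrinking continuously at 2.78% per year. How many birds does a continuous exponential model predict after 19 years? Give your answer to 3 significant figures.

P(19) = 343 · e^(-0.0278·19) = 343 · e^(-0.5282)
= 343 · 0.58967 ≈ 202.26

≈ 202 birds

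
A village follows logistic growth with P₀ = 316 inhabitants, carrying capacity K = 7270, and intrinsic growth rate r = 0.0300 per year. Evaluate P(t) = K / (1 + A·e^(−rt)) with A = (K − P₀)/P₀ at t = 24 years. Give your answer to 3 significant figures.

≈ 621 inhabitants

A = (7270 − 316)/316 = 22.00633
P(24) = 7270 / (1 + 22.00633·e^(−0.03·24)) = 7270 / (1 + 22.00633·0.486752)
= 7270 / 11.71163 ≈ 620.75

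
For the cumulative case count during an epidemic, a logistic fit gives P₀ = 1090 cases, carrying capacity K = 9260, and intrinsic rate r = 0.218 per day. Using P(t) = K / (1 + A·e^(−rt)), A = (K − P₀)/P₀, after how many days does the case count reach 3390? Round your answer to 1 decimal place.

t ≈ 6.7 days

A = (9260 − 1090)/1090 = 7.49541
3390 = 9260/(1 + 7.49541·e^(−0.218t)) → 1 + 7.49541·e^(−0.218t) = 2.73156
e^(−0.218t) = 0.231016 → t = ln(4.3287)/0.218 = 1.46527/0.218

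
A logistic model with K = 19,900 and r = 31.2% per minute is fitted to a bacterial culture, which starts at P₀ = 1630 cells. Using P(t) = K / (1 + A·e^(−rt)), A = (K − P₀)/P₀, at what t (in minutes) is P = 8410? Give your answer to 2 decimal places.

t ≈ 6.75 minutes

A = (19900 − 1630)/1630 = 11.20859
8410 = 19900/(1 + 11.20859·e^(−0.312t)) → 1 + 11.20859·e^(−0.312t) = 2.36623
e^(−0.312t) = 0.121891 → t = ln(8.20402)/0.312 = 2.10462/0.312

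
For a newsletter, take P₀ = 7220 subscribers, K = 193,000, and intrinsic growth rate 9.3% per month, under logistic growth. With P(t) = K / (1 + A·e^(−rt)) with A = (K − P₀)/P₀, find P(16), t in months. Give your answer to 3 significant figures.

≈ 28,300 subscribers

A = (193000 − 7220)/7220 = 25.7313
P(16) = 193000 / (1 + 25.7313·e^(−0.093·16)) = 193000 / (1 + 25.7313·0.225824)
= 193000 / 6.81074 ≈ 28337.59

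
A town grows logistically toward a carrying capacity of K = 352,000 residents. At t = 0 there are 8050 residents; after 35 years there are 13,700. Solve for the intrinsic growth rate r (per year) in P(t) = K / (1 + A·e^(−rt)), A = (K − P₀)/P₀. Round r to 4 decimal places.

r ≈ 0.0157 per year

A = (352000 − 8050)/8050 = 42.72671
13700 = 352000/(1 + 42.72671·e^(−r·35)) → e^(−35r) = (25.69343 − 1)/42.72671 = 0.577939
r = −ln(0.577939)/35 = 0.54829/35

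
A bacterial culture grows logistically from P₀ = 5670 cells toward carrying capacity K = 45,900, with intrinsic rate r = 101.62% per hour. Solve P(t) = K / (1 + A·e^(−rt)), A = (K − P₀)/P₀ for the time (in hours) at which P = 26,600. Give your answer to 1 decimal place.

A = (45900 − 5670)/5670 = 7.09524
26600 = 45900/(1 + 7.09524·e^(−1.0162t)) → 1 + 7.09524·e^(−1.0162t) = 1.72556
e^(−1.0162t) = 0.102261 → t = ln(9.77893)/1.0162 = 2.28023/1.0162

t ≈ 2.2 hours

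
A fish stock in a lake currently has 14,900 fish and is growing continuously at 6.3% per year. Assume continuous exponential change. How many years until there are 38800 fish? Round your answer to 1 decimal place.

38800 = 14900 · e^(0.063·t)
t = ln(38800/14900) / 0.063 = ln(2.60403) / 0.063 = 0.95706 / 0.063

t ≈ 15.2 years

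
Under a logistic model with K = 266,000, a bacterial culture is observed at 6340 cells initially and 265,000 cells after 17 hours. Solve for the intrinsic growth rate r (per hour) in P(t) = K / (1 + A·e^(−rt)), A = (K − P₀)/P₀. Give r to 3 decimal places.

r ≈ 0.547 per hour

A = (266000 − 6340)/6340 = 40.95584
265000 = 266000/(1 + 40.95584·e^(−r·17)) → e^(−17r) = (1.00377 − 1)/40.95584 = 0.000092
r = −ln(0.000092)/17 = 9.29222/17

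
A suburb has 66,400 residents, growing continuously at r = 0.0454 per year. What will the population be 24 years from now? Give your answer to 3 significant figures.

P(24) = 66400 · e^(0.0454·24) = 66400 · e^(1.0896)
= 66400 · 2.97308 ≈ 197412.82

≈ 197,000 residents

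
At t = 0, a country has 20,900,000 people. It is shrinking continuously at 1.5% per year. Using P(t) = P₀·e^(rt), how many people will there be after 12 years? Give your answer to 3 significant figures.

P(12) = 20900000 · e^(-0.015·12) = 20900000 · e^(-0.18)
= 20900000 · 0.83527 ≈ 17457147.42

≈ 17,500,000 people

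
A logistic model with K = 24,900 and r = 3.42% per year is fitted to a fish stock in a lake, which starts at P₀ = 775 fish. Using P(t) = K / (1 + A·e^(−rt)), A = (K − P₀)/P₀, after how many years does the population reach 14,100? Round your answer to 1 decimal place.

A = (24900 − 775)/775 = 31.12903
14100 = 24900/(1 + 31.12903·e^(−0.0342t)) → 1 + 31.12903·e^(−0.0342t) = 1.76596
e^(−0.0342t) = 0.024606 → t = ln(40.64068)/0.0342 = 3.70477/0.0342

t ≈ 108.3 years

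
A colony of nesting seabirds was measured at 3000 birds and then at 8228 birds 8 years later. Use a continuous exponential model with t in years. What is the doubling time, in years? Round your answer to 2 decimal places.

doubling time ≈ 5.50 years

r = ln(8228/3000) / 8 = ln(2.74267) / 8 ≈ 0.126116 per year
doubling time = ln 2 / |r| = 0.69315 / 0.126116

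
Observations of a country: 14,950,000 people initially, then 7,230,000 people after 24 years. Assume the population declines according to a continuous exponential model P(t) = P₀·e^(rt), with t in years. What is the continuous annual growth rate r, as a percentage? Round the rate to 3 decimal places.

7230000 = 14950000 · e^(r·24)
e^(24r) = 7230000/14950000 = 0.48361
r = ln(0.48361) / 24 = -0.72647 / 24

r ≈ -3.027% per year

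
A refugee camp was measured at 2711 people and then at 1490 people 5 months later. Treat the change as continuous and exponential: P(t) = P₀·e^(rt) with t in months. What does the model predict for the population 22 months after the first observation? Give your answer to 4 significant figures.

≈ 194.7 people

r = ln(1490/2711) / 5 ≈ -0.119708 per month
P(22) = 2711 · e^(-0.119708·22) = 2711 · 0.07182 ≈ 194.71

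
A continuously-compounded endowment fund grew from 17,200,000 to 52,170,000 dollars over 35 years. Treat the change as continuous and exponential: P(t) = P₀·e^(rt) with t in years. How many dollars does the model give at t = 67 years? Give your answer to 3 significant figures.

≈ 144,000,000 dollars

r = ln(52170000/17200000) / 35 ≈ 0.031703 per year
P(67) = 17200000 · e^(0.031703·67) = 17200000 · 8.36527 ≈ 143882562.73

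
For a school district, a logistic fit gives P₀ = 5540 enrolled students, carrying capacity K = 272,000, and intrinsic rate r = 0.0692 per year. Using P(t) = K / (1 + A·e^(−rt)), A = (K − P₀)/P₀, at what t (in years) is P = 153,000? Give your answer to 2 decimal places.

A = (272000 − 5540)/5540 = 48.09747
153000 = 272000/(1 + 48.09747·e^(−0.0692t)) → 1 + 48.09747·e^(−0.0692t) = 1.77778
e^(−0.0692t) = 0.016171 → t = ln(61.83961)/0.0692 = 4.12454/0.0692

t ≈ 59.60 years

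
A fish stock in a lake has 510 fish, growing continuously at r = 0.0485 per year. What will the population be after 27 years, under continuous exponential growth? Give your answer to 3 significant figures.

≈ 1,890 fish

P(27) = 510 · e^(0.0485·27) = 510 · e^(1.3095)
= 510 · 3.70432 ≈ 1889.2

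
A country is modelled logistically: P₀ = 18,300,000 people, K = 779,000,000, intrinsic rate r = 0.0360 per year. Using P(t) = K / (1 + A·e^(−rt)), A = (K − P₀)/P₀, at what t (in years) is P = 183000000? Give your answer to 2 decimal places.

t ≈ 70.74 years

A = (779000000 − 18300000)/18300000 = 41.56831
183000000 = 779000000/(1 + 41.56831·e^(−0.036t)) → 1 + 41.56831·e^(−0.036t) = 4.25683
e^(−0.036t) = 0.078349 → t = ln(12.76342)/0.036 = 2.54658/0.036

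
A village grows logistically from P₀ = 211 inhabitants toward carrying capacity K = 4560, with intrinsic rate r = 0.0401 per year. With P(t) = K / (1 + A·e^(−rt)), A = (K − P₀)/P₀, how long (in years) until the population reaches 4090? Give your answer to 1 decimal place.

t ≈ 129.4 years

A = (4560 − 211)/211 = 20.61137
4090 = 4560/(1 + 20.61137·e^(−0.0401t)) → 1 + 20.61137·e^(−0.0401t) = 1.11491
e^(−0.0401t) = 0.005575 → t = ln(179.36281)/0.0401 = 5.18941/0.0401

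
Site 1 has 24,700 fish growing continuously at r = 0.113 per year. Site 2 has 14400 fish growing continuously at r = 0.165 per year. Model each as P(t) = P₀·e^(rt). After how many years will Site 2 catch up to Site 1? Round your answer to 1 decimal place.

t ≈ 10.4 years

24700·e^(0.113t) = 14400·e^(0.165t)
24700/14400 = e^((0.165 − 0.113)t) → ln(1.71528) = 0.052·t
t = 0.53958 / 0.052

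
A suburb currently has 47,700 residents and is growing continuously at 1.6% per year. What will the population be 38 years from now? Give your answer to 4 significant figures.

≈ 87,610 residents

P(38) = 47700 · e^(0.016·38) = 47700 · e^(0.608)
= 47700 · 1.83675 ≈ 87613.18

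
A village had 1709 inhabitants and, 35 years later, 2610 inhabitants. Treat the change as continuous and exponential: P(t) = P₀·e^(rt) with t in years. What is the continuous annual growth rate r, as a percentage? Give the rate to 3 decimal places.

r ≈ 1.210% per year

2610 = 1709 · e^(r·35)
e^(35r) = 2610/1709 = 1.52721
r = ln(1.52721) / 35 = 0.42344 / 35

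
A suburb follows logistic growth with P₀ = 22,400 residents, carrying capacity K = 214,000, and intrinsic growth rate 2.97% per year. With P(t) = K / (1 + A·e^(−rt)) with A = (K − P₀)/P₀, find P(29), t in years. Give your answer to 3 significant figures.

≈ 46,400 residents

A = (214000 − 22400)/22400 = 8.55357
P(29) = 214000 / (1 + 8.55357·e^(−0.0297·29)) = 214000 / (1 + 8.55357·0.422612)
= 214000 / 4.61484 ≈ 46372.09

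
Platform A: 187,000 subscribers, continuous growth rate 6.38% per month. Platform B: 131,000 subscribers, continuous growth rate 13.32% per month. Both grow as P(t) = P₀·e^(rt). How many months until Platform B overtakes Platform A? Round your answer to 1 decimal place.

187000·e^(0.0638t) = 131000·e^(0.1332t)
187000/131000 = e^((0.1332 − 0.0638)t) → ln(1.42748) = 0.0694·t
t = 0.35591 / 0.0694

t ≈ 5.1 months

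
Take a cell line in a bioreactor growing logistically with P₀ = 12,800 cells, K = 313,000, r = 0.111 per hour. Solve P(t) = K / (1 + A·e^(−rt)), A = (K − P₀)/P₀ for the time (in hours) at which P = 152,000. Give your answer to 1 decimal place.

t ≈ 27.9 hours

A = (313000 − 12800)/12800 = 23.45312
152000 = 313000/(1 + 23.45312·e^(−0.111t)) → 1 + 23.45312·e^(−0.111t) = 2.05921
e^(−0.111t) = 0.045163 → t = ln(22.14208)/0.111 = 3.09748/0.111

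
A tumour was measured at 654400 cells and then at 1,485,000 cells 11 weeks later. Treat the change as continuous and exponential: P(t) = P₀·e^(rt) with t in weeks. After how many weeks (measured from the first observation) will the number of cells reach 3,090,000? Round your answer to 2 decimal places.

t ≈ 20.84 weeks

r = ln(1485000/654400) / 11 ≈ 0.074496 per week
t = ln(3090000/654400) / r = 1.55221 / 0.074496 ≈ 20.836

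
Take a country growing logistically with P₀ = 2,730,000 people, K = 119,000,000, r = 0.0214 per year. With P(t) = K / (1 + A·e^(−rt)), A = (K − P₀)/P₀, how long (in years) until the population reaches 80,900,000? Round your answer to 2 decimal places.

A = (119000000 − 2730000)/2730000 = 42.58974
80900000 = 119000000/(1 + 42.58974·e^(−0.0214t)) → 1 + 42.58974·e^(−0.0214t) = 1.47095
e^(−0.0214t) = 0.011058 → t = ln(90.43334)/0.0214 = 4.50461/0.0214

t ≈ 210.50 years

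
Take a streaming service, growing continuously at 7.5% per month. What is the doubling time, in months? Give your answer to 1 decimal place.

doubling time ≈ 9.2 months

doubling time = ln(2) / |r| = 0.69315 / 0.075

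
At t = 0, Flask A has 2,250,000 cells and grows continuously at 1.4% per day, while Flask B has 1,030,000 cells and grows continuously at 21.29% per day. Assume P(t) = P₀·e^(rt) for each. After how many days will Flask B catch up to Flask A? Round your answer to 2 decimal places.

t ≈ 3.93 days

2250000·e^(0.014t) = 1030000·e^(0.2129t)
2250000/1030000 = e^((0.2129 − 0.014)t) → ln(2.18447) = 0.1989·t
t = 0.78137 / 0.1989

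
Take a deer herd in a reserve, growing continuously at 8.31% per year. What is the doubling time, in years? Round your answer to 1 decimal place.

doubling time = ln(2) / |r| = 0.69315 / 0.0831

doubling time ≈ 8.3 years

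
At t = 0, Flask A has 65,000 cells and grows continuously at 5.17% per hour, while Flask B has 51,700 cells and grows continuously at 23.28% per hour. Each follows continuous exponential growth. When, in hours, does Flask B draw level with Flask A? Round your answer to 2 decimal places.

65000·e^(0.0517t) = 51700·e^(0.2328t)
65000/51700 = e^((0.2328 − 0.0517)t) → ln(1.25725) = 0.1811·t
t = 0.22893 / 0.1811

t ≈ 1.26 hours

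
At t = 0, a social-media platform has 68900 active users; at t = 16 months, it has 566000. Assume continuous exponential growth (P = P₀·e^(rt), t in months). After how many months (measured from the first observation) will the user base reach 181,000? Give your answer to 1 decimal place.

r = ln(566000/68900) / 16 ≈ 0.131621 per month
t = ln(181000/68900) / r = 0.96584 / 0.131621 ≈ 7.338

t ≈ 7.3 months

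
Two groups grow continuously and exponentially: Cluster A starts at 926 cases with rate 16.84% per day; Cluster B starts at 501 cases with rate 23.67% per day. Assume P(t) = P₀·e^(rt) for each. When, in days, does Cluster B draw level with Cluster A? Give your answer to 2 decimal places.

926·e^(0.1684t) = 501·e^(0.2367t)
926/501 = e^((0.2367 − 0.1684)t) → ln(1.8483) = 0.0683·t
t = 0.61427 / 0.0683

t ≈ 8.99 days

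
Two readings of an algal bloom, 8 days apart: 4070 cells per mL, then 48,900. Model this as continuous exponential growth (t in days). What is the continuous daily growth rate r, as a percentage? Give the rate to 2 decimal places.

r ≈ 31.08% per day

48900 = 4070 · e^(r·8)
e^(8r) = 48900/4070 = 12.01474
r = ln(12.01474) / 8 = 2.48613 / 8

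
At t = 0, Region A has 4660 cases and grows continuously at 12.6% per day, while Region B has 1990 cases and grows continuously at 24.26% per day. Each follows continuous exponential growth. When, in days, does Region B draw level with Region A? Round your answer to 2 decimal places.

t ≈ 7.30 days

4660·e^(0.126t) = 1990·e^(0.2426t)
4660/1990 = e^((0.2426 − 0.126)t) → ln(2.34171) = 0.1166·t
t = 0.85088 / 0.1166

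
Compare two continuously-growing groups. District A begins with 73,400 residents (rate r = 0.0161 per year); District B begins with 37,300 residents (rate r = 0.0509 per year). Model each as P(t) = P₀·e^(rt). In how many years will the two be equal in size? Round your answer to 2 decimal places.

73400·e^(0.0161t) = 37300·e^(0.0509t)
73400/37300 = e^((0.0509 − 0.0161)t) → ln(1.96783) = 0.0348·t
t = 0.67693 / 0.0348

t ≈ 19.45 years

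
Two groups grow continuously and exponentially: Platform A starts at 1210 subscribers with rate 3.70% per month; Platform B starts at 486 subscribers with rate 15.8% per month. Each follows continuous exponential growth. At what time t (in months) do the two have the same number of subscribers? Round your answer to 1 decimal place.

t ≈ 7.5 months

1210·e^(0.037t) = 486·e^(0.158t)
1210/486 = e^((0.158 − 0.037)t) → ln(2.48971) = 0.121·t
t = 0.91217 / 0.121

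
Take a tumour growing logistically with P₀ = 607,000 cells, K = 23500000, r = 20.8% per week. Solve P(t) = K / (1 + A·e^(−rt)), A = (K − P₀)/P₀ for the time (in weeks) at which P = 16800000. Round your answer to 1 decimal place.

t ≈ 21.9 weeks

A = (23500000 − 607000)/607000 = 37.71499
16800000 = 23500000/(1 + 37.71499·e^(−0.208t)) → 1 + 37.71499·e^(−0.208t) = 1.39881
e^(−0.208t) = 0.010574 → t = ln(94.56893)/0.208 = 4.54933/0.208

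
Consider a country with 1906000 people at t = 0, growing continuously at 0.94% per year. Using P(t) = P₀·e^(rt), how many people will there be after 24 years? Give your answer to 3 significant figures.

P(24) = 1906000 · e^(0.0094·24) = 1906000 · e^(0.2256)
= 1906000 · 1.25307 ≈ 2388359.68

≈ 2,390,000 people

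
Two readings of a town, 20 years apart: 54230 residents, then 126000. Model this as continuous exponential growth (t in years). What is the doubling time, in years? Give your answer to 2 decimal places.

r = ln(126000/54230) / 20 = ln(2.32344) / 20 ≈ 0.042152 per year
doubling time = ln 2 / |r| = 0.69315 / 0.042152

doubling time ≈ 16.44 years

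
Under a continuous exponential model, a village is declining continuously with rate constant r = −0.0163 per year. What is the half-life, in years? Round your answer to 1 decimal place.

half-life = ln(2) / |r| = 0.69315 / 0.0163

half-life ≈ 42.5 years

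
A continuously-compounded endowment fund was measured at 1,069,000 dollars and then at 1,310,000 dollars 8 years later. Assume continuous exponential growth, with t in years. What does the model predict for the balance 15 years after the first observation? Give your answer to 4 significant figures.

r = ln(1310000/1069000) / 8 ≈ 0.025413 per year
P(15) = 1069000 · e^(0.025413·15) = 1069000 · 1.46403 ≈ 1565049.89

≈ 1,565,000 dollars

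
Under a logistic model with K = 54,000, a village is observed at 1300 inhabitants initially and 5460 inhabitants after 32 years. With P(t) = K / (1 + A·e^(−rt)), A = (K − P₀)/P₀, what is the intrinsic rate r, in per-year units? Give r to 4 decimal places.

A = (54000 − 1300)/1300 = 40.53846
5460 = 54000/(1 + 40.53846·e^(−r·32)) → e^(−32r) = (9.89011 − 1)/40.53846 = 0.219301
r = −ln(0.219301)/32 = 1.51731/32

r ≈ 0.0474 per year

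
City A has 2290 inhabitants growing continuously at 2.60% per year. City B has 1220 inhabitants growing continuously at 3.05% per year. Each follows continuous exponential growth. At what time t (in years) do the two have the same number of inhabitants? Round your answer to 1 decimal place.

t ≈ 139.9 years

2290·e^(0.026t) = 1220·e^(0.0305t)
2290/1220 = e^((0.0305 − 0.026)t) → ln(1.87705) = 0.0045·t
t = 0.6297 / 0.0045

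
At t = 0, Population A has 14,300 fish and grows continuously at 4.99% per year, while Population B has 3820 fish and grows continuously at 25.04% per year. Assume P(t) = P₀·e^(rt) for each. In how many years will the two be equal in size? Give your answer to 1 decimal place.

t ≈ 6.6 years

14300·e^(0.0499t) = 3820·e^(0.2504t)
14300/3820 = e^((0.2504 − 0.0499)t) → ln(3.74346) = 0.2005·t
t = 1.32001 / 0.2005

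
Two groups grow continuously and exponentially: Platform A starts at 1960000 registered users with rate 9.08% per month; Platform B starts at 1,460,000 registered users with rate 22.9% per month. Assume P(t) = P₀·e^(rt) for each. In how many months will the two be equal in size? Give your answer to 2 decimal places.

t ≈ 2.13 months

1960000·e^(0.0908t) = 1460000·e^(0.229t)
1960000/1460000 = e^((0.229 − 0.0908)t) → ln(1.34247) = 0.1382·t
t = 0.29451 / 0.1382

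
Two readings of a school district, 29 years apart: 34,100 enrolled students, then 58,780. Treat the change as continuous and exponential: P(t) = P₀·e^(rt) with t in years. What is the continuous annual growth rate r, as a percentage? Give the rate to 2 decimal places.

r ≈ 1.88% per year

58780 = 34100 · e^(r·29)
e^(29r) = 58780/34100 = 1.72375
r = ln(1.72375) / 29 = 0.5445 / 29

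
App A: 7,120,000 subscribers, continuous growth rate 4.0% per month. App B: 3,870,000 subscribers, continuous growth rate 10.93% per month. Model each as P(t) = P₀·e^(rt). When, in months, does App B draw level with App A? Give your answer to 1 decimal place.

t ≈ 8.8 months

7120000·e^(0.04t) = 3870000·e^(0.1093t)
7120000/3870000 = e^((0.1093 − 0.04)t) → ln(1.83979) = 0.0693·t
t = 0.60965 / 0.0693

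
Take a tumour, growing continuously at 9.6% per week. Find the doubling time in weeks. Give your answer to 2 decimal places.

doubling time = ln(2) / |r| = 0.69315 / 0.096

doubling time ≈ 7.22 weeks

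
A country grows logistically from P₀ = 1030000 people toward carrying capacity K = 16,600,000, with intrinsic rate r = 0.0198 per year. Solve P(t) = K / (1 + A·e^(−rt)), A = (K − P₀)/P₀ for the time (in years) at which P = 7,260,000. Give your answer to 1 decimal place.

t ≈ 124.4 years

A = (16600000 − 1030000)/1030000 = 15.1165
7260000 = 16600000/(1 + 15.1165·e^(−0.0198t)) → 1 + 15.1165·e^(−0.0198t) = 2.2865
e^(−0.0198t) = 0.085106 → t = ln(11.75009)/0.0198 = 2.46386/0.0198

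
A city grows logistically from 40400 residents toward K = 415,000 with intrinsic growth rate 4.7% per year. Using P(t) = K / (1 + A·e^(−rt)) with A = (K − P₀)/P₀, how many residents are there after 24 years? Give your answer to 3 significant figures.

A = (415000 − 40400)/40400 = 9.27228
P(24) = 415000 / (1 + 9.27228·e^(−0.047·24)) = 415000 / (1 + 9.27228·0.32368)
= 415000 / 4.00125 ≈ 103717.58

≈ 104,000 residents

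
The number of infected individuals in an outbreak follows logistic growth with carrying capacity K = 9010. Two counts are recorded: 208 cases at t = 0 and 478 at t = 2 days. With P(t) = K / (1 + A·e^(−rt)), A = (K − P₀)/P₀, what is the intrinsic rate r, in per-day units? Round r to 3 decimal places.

A = (9010 − 208)/208 = 42.31731
478 = 9010/(1 + 42.31731·e^(−r·2)) → e^(−2r) = (18.84937 − 1)/42.31731 = 0.421798
r = −ln(0.421798)/2 = 0.86323/2

r ≈ 0.432 per day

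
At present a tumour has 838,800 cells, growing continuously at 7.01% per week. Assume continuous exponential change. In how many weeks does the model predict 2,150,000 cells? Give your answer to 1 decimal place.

t ≈ 13.4 weeks

2150000 = 838800 · e^(0.0701·t)
t = ln(2150000/838800) / 0.0701 = ln(2.56319) / 0.0701 = 0.94125 / 0.0701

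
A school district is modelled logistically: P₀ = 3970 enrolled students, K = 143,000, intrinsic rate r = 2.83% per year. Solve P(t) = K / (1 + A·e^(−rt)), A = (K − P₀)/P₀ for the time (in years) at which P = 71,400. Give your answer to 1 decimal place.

A = (143000 − 3970)/3970 = 35.02015
71400 = 143000/(1 + 35.02015·e^(−0.0283t)) → 1 + 35.02015·e^(−0.0283t) = 2.0028
e^(−0.0283t) = 0.028635 → t = ln(34.92233)/0.0283 = 3.55313/0.0283

t ≈ 125.6 years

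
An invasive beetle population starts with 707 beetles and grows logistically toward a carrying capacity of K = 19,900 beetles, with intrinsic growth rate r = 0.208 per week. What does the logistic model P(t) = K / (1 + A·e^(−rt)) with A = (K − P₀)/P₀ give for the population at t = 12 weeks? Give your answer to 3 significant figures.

≈ 6,150 beetles

A = (19900 − 707)/707 = 27.1471
P(12) = 19900 / (1 + 27.1471·e^(−0.208·12)) = 19900 / (1 + 27.1471·0.082414)
= 19900 / 3.2373 ≈ 6147.1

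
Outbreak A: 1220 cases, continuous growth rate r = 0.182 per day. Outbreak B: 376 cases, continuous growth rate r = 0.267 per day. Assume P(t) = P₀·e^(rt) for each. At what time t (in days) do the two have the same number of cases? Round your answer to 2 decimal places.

t ≈ 13.85 days

1220·e^(0.182t) = 376·e^(0.267t)
1220/376 = e^((0.267 − 0.182)t) → ln(3.24468) = 0.085·t
t = 1.17702 / 0.085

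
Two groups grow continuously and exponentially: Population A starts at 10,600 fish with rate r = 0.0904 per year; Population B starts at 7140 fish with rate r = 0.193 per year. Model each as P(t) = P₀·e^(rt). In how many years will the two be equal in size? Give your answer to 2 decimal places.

10600·e^(0.0904t) = 7140·e^(0.193t)
10600/7140 = e^((0.193 − 0.0904)t) → ln(1.48459) = 0.1026·t
t = 0.39514 / 0.1026

t ≈ 3.85 years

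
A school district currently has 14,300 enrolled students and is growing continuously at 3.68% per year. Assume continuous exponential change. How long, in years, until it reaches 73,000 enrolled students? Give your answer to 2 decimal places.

t ≈ 44.30 years

73000 = 14300 · e^(0.0368·t)
t = ln(73000/14300) / 0.0368 = ln(5.1049) / 0.0368 = 1.6302 / 0.0368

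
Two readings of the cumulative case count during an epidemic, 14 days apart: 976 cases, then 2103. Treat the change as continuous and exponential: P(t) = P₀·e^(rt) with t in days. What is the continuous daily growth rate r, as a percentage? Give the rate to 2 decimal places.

r ≈ 5.48% per day

2103 = 976 · e^(r·14)
e^(14r) = 2103/976 = 2.15471
r = ln(2.15471) / 14 = 0.76766 / 14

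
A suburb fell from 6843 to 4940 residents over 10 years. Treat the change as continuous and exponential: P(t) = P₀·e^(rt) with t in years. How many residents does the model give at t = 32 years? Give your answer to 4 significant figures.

≈ 2,412 residents

r = ln(4940/6843) / 10 ≈ -0.032586 per year
P(32) = 6843 · e^(-0.032586·32) = 6843 · 0.35248 ≈ 2412.04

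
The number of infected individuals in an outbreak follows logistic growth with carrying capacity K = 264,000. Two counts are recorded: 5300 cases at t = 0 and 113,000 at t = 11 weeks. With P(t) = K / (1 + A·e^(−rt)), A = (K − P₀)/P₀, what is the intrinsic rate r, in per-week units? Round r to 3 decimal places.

A = (264000 − 5300)/5300 = 48.81132
113000 = 264000/(1 + 48.81132·e^(−r·11)) → e^(−11r) = (2.33628 − 1)/48.81132 = 0.027377
r = −ln(0.027377)/11 = 3.59807/11

r ≈ 0.327 per week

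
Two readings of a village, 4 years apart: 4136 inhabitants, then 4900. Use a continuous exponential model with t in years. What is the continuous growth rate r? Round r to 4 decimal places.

r ≈ 0.0424 per year

4900 = 4136 · e^(r·4)
e^(4r) = 4900/4136 = 1.18472
r = ln(1.18472) / 4 = 0.16951 / 4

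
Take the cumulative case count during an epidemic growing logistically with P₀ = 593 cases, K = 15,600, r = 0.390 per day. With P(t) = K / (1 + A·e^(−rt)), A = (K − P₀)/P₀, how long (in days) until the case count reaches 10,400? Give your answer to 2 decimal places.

t ≈ 10.06 days

A = (15600 − 593)/593 = 25.30691
10400 = 15600/(1 + 25.30691·e^(−0.39t)) → 1 + 25.30691·e^(−0.39t) = 1.5
e^(−0.39t) = 0.019757 → t = ln(50.61383)/0.39 = 3.92422/0.39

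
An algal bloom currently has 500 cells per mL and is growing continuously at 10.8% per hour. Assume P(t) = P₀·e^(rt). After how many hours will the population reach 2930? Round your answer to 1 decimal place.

t ≈ 16.4 hours

2930 = 500 · e^(0.108·t)
t = ln(2930/500) / 0.108 = ln(5.86) / 0.108 = 1.76815 / 0.108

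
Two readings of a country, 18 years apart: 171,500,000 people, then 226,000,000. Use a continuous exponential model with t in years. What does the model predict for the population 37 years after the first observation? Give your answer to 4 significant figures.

≈ 302,400,000 people

r = ln(226000000/171500000) / 18 ≈ 0.015331 per year
P(37) = 171500000 · e^(0.015331·37) = 171500000 · 1.76338 ≈ 302420182.68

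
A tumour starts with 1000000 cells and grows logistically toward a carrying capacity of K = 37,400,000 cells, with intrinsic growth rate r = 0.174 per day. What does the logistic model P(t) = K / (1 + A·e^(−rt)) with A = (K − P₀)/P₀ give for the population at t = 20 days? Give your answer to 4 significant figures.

A = (37400000 − 1000000)/1000000 = 36.4
P(20) = 37400000 / (1 + 36.4·e^(−0.174·20)) = 37400000 / (1 + 36.4·0.030807)
= 37400000 / 2.12139 ≈ 17629952.16

≈ 17,630,000 cells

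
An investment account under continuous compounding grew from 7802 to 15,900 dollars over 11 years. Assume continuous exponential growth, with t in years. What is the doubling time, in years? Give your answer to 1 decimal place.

r = ln(15900/7802) / 11 = ln(2.03794) / 11 ≈ 0.064722 per year
doubling time = ln 2 / |r| = 0.69315 / 0.064722

doubling time ≈ 10.7 years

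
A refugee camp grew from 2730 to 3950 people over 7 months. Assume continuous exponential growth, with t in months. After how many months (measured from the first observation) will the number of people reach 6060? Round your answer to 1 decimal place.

t ≈ 15.1 months

r = ln(3950/2730) / 7 ≈ 0.052773 per month
t = ln(6060/2730) / r = 0.79741 / 0.052773 ≈ 15.11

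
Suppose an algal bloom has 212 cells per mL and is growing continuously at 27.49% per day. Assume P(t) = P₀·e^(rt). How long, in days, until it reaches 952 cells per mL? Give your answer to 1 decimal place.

t ≈ 5.5 days

952 = 212 · e^(0.2749·t)
t = ln(952/212) / 0.2749 = ln(4.49057) / 0.2749 = 1.50198 / 0.2749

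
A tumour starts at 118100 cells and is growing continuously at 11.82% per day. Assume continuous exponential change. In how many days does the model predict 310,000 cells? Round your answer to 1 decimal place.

310000 = 118100 · e^(0.1182·t)
t = ln(310000/118100) / 0.1182 = ln(2.62489) / 0.1182 = 0.96504 / 0.1182

t ≈ 8.2 days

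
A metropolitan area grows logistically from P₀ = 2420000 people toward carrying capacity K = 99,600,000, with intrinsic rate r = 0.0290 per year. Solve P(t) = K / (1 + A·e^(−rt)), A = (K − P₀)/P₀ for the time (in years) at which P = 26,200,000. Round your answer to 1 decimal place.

t ≈ 91.8 years

A = (99600000 − 2420000)/2420000 = 40.15702
26200000 = 99600000/(1 + 40.15702·e^(−0.029t)) → 1 + 40.15702·e^(−0.029t) = 3.80153
e^(−0.029t) = 0.069764 → t = ln(14.33398)/0.029 = 2.66263/0.029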